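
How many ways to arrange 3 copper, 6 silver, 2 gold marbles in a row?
11! / (3! × 6! × 2!) = 4620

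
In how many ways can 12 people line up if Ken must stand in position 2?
Fix one position: (12-1)! = 39916800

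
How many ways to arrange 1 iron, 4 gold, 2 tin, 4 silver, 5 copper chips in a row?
16! / (1! × 4! × 2! × 4! × 5!) = 151351200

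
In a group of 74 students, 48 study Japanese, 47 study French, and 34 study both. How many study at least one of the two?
|A∪B| = |A| + |B| - |A∩B| = 48 + 47 - 34 = 61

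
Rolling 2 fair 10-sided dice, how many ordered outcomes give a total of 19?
Coefficient of x^19 in (x + x² + ... + x^10)^2. By inclusion-exclusion on dice exceeding 10: Σ_j (-1)^j C(2,j)·C(19-1-10j, 1) = C(2,0)·C(18,1) - C(2,1)·C(8,1) = 1·18 - 2·8 = 2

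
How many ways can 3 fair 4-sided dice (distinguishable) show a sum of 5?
Coefficient of x^5 in (x + x² + ... + x^4)^3. By inclusion-exclusion on dice exceeding 4: Σ_j (-1)^j C(3,j)·C(5-1-4j, 2) = C(3,0)·C(4,2) = 1·6 = 6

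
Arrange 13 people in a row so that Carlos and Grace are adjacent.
Treat as block: (13-1)! × 2! = 479001600 × 2 = 958003200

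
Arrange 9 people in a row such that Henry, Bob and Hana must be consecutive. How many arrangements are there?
Treat the 3 as one block: (9-3+1)! × 3! = 5040 × 6 = 30240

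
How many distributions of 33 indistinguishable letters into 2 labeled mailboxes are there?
C(33+2-1, 2-1) = C(34, 1) = 34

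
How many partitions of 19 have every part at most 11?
Let r_j(i) = number of partitions of i into parts ≤ j, for i = 0..19. r_1(i) = 1 for all i; r_j(i) = r_{j-1}(i) + r_j(i-j). Rows j = 2..11: ≤2: 1 1 2 2 3 3 4 4 5 5 6 6 7 7 8 8 9 9 10 10; ≤3: 1 1 2 3 4 5 7 8 10 12 14 16 19 21 24 27 30 33 37 40; ≤4: 1 1 2 3 5 6 9 11 15 18 23 27 34 39 47 54 64 72 84 94; ≤5: 1 1 2 3 5 7 10 13 18 23 30 37 47 57 70 84 101 119 141 164; ≤6: 1 1 2 3 5 7 11 14 20 26 35 44 58 71 90 110 136 163 199 235; ≤7: 1 1 2 3 5 7 11 15 21 28 38 49 65 82 105 131 164 201 248 300; ≤8: 1 1 2 3 5 7 11 15 22 29 40 52 70 89 116 146 186 230 288 352; ≤9: 1 1 2 3 5 7 11 15 22 30 41 54 73 94 123 157 201 252 318 393; ≤10: 1 1 2 3 5 7 11 15 22 30 42 55 75 97 128 164 212 267 340 423; ≤11: 1 1 2 3 5 7 11 15 22 30 42 56 76 99 131 169 219 278 355 445. r_11(19) = 445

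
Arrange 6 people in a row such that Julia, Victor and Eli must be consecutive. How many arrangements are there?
Treat the 3 as one block: (6-3+1)! × 3! = 24 × 6 = 144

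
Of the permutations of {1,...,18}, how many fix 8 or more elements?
Exactly j fixed points: C(18,j)·!(18-j); sum over j ≥ 8 (derangement numbers via !m = (m-1)·(!(m-1) + !(m-2)): !0..!10 = 1, 0, 1, 2, 9, 44, 265, 1854, 14833, 133496, 1334961). Σ_{j=8}^{18} C(18,j)·!(18-j) = C(18,8)·!10 + C(18,9)·!9 + C(18,10)·!8 + C(18,11)·!7 + C(18,12)·!6 + C(18,13)·!5 + C(18,14)·!4 + C(18,15)·!3 + C(18,16)·!2 + C(18,17)·!1 + C(18,18)·!0 = 43758·1334961 + 48620·133496 + 43758·14833 + 31824·1854 + 18564·265 + 8568·44 + 3060·9 + 816·2 + 153·1 + 18·0 + 1·1 = 65619188846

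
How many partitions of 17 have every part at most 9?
Let r_j(i) = number of partitions of i into parts ≤ j, for i = 0..17. r_1(i) = 1 for all i; r_j(i) = r_{j-1}(i) + r_j(i-j). Rows j = 2..9: ≤2: 1 1 2 2 3 3 4 4 5 5 6 6 7 7 8 8 9 9; ≤3: 1 1 2 3 4 5 7 8 10 12 14 16 19 21 24 27 30 33; ≤4: 1 1 2 3 5 6 9 11 15 18 23 27 34 39 47 54 64 72; ≤5: 1 1 2 3 5 7 10 13 18 23 30 37 47 57 70 84 101 119; ≤6: 1 1 2 3 5 7 11 14 20 26 35 44 58 71 90 110 136 163; ≤7: 1 1 2 3 5 7 11 15 21 28 38 49 65 82 105 131 164 201; ≤8: 1 1 2 3 5 7 11 15 22 29 40 52 70 89 116 146 186 230; ≤9: 1 1 2 3 5 7 11 15 22 30 41 54 73 94 123 157 201 252. r_9(17) = 252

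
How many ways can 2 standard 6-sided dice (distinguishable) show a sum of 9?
Coefficient of x^9 in (x + x² + ... + x^6)^2. By inclusion-exclusion on dice exceeding 6: Σ_j (-1)^j C(2,j)·C(9-1-6j, 1) = C(2,0)·C(8,1) - C(2,1)·C(2,1) = 1·8 - 2·2 = 4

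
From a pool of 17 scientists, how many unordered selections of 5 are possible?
C(17,5) = 17!/(5!×12!) = 6188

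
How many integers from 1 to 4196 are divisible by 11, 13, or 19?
⌊4196/11⌋+⌊4196/13⌋+⌊4196/19⌋ - ⌊4196/143⌋-⌊4196/209⌋-⌊4196/247⌋ + ⌊4196/2717⌋ = 381+322+220 - 29-20-16 + 1 = 859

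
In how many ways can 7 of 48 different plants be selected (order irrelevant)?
C(48,7) = 48!/(7!×41!) = 73629072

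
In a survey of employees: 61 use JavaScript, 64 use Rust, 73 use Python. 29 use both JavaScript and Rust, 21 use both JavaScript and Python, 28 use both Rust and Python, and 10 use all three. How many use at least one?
|A∪B∪C| = 61+64+73-29-21-28+10 = 130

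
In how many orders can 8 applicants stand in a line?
8! = 40320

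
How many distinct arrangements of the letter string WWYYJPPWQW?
10! / (4! × 2! × 1! × 1! × 2!) = 37800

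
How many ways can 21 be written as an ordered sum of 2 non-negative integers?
C(21+2-1, 2-1) = C(22, 1) = 22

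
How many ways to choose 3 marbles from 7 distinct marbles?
C(7,3) = 7!/(3!×4!) = 35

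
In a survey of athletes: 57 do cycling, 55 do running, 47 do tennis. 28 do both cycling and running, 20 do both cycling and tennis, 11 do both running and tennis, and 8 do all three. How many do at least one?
|A∪B∪C| = 57+55+47-28-20-11+8 = 108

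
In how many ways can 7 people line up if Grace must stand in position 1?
Fix one position: (7-1)! = 720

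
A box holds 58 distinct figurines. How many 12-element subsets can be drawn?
C(58,12) = 58!/(12!×46!) = 891794789340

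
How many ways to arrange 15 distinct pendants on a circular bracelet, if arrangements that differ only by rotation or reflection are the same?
(15-1)!/2 = 87178291200/2 = 43589145600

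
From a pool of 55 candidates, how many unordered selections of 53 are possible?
C(55,53) = 55!/(53!×2!) = 1485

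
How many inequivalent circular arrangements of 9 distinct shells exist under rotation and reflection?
(9-1)!/2 = 40320/2 = 20160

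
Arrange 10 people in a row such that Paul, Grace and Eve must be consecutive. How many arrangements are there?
Treat the 3 as one block: (10-3+1)! × 3! = 40320 × 6 = 241920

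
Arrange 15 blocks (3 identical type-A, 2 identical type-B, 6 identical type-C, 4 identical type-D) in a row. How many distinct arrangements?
15! / (3! × 2! × 6! × 4!) = 6306300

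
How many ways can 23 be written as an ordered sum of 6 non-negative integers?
C(23+6-1, 6-1) = C(28, 5) = 98280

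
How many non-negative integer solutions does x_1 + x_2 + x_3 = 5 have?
C(5+3-1, 3-1) = C(7, 2) = 21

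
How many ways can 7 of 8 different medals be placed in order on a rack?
P(8,7) = 8!/(8-7)! = 40320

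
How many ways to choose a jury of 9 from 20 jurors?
C(20,9) = 20!/(9!×11!) = 167960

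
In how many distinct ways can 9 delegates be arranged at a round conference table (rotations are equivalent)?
Circular: fix one position, arrange the rest. (9-1)! = 40320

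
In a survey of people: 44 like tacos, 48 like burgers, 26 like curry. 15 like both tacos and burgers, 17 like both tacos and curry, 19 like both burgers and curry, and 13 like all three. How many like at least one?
|A∪B∪C| = 44+48+26-15-17-19+13 = 80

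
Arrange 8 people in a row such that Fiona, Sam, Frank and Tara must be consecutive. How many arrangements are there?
Treat the 4 as one block: (8-4+1)! × 4! = 120 × 24 = 2880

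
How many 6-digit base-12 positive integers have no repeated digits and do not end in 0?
Last digit: 11 nonzero choices. First digit: 10 (nonzero, ≠last). Middle 4: P(10,4) = 5040. Total = 554400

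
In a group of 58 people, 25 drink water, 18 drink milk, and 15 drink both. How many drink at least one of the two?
|A∪B| = |A| + |B| - |A∩B| = 25 + 18 - 15 = 28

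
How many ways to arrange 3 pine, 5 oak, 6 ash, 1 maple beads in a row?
15! / (3! × 5! × 6! × 1!) = 2522520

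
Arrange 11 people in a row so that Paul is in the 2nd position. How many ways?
Fix one position: (11-1)! = 3628800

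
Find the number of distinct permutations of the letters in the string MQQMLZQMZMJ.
11! / (1! × 2! × 3! × 1! × 4!) = 138600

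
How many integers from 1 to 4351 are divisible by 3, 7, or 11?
⌊4351/3⌋+⌊4351/7⌋+⌊4351/11⌋ - ⌊4351/21⌋-⌊4351/33⌋-⌊4351/77⌋ + ⌊4351/231⌋ = 1450+621+395 - 207-131-56 + 18 = 2090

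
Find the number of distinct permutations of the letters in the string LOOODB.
6! / (3! × 1! × 1! × 1!) = 120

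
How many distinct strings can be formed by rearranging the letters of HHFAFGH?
7! / (1! × 2! × 1! × 3!) = 420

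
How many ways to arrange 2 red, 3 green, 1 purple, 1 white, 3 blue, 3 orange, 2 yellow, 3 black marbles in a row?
18! / (2! × 3! × 1! × 1! × 3! × 3! × 2! × 3!) = 1235025792000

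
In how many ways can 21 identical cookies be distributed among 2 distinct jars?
C(21+2-1, 2-1) = C(22, 1) = 22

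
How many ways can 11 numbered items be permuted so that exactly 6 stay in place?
Choose the 6 fixed points C(11,6) = 462, derange the rest: !5 = Σ_{j=0}^{5} (-1)^j·5!/j! = 120 - 120 + 60 - 20 + 5 - 1 = 44. Product = 462 × 44 = 20328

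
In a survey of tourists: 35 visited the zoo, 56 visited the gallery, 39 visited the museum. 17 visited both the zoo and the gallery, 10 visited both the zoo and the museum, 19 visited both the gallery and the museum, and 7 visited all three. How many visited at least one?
|A∪B∪C| = 35+56+39-17-10-19+7 = 91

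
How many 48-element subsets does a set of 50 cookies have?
C(50,48) = 50!/(48!×2!) = 1225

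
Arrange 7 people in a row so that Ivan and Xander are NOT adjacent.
Total - adjacent = 7! - (7-1)!×2 = 5040 - 1440 = 3600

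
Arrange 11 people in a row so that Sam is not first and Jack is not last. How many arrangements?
By inclusion-exclusion: 11! - 2×(11-1)! + (11-2)! = 39916800 - 7257600 + 362880 = 33022080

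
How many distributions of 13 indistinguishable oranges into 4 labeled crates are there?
C(13+4-1, 4-1) = C(16, 3) = 560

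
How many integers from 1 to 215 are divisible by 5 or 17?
⌊215/5⌋ + ⌊215/17⌋ - ⌊215/85⌋ = 43 + 12 - 2 = 53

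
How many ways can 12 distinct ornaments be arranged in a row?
12! = 479001600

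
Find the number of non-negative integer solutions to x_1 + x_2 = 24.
C(24+2-1, 2-1) = C(25, 1) = 25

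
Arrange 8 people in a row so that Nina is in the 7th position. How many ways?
Fix one position: (8-1)! = 5040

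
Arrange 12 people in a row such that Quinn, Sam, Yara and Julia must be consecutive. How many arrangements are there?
Treat the 4 as one block: (12-4+1)! × 4! = 362880 × 24 = 8709120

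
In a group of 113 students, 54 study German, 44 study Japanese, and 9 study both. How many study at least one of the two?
|A∪B| = |A| + |B| - |A∩B| = 54 + 44 - 9 = 89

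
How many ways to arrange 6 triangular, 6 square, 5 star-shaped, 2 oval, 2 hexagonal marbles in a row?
21! / (6! × 6! × 5! × 2! × 2!) = 205323037920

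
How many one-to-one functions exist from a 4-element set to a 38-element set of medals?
P(38,4) = 38!/(38-4)! = 1771560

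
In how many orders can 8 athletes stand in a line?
8! = 40320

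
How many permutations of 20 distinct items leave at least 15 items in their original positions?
Exactly j fixed points: C(20,j)·!(20-j); sum over j ≥ 15 (derangement numbers via !m = (m-1)·(!(m-1) + !(m-2)): !0..!5 = 1, 0, 1, 2, 9, 44). Σ_{j=15}^{20} C(20,j)·!(20-j) = C(20,15)·!5 + C(20,16)·!4 + C(20,17)·!3 + C(20,18)·!2 + C(20,19)·!1 + C(20,20)·!0 = 15504·44 + 4845·9 + 1140·2 + 190·1 + 20·0 + 1·1 = 728252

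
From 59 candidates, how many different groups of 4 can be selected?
C(59,4) = 59!/(4!×55!) = 455126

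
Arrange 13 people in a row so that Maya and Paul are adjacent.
Treat as block: (13-1)! × 2! = 479001600 × 2 = 958003200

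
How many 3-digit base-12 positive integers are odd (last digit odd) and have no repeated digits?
Last∈{1,3,5,7,9,11}. Last=0: 0. Last nonzero: 6×10×P(10,1) = 600. Total = 600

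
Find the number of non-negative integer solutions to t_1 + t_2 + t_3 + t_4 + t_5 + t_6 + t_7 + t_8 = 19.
C(19+8-1, 8-1) = C(26, 7) = 657800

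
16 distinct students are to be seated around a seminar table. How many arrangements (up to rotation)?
Circular: fix one position, arrange the rest. (16-1)! = 1307674368000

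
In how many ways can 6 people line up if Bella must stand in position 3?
Fix one position: (6-1)! = 120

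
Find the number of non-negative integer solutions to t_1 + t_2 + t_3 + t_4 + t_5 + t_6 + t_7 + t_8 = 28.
C(28+8-1, 8-1) = C(35, 7) = 6724520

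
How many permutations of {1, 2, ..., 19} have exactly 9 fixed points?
Choose the 9 fixed points C(19,9) = 92378, derange the rest: !10 = Σ_{j=0}^{10} (-1)^j·10!/j! = 3628800 - 3628800 + 1814400 - 604800 + 151200 - 30240 + 5040 - 720 + 90 - 10 + 1 = 1334961. Product = 92378 × 1334961 = 123321027258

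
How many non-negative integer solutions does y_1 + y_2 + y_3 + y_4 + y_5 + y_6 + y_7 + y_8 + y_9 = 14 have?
C(14+9-1, 9-1) = C(22, 8) = 319770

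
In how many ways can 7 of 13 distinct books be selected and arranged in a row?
P(13,7) = 13!/(13-7)! = 8648640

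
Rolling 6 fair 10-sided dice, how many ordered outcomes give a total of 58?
Coefficient of x^58 in (x + x² + ... + x^10)^6. By inclusion-exclusion on dice exceeding 10: Σ_j (-1)^j C(6,j)·C(58-1-10j, 5) = C(6,0)·C(57,5) - C(6,1)·C(47,5) + C(6,2)·C(37,5) - C(6,3)·C(27,5) + C(6,4)·C(17,5) - C(6,5)·C(7,5) = 1·4187106 - 6·1533939 + 15·435897 - 20·80730 + 15·6188 - 6·21 = 21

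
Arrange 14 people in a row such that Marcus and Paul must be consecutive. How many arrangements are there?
Treat the 2 as one block: (14-2+1)! × 2! = 6227020800 × 2 = 12454041600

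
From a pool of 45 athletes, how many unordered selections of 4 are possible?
C(45,4) = 45!/(4!×41!) = 148995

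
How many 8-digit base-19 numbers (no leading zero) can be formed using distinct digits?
First digit: 18 choices (nonzero). Then descending: 18 × 18 × 17 × 16 × 15 × 14 × 13 × 12 = 2887073280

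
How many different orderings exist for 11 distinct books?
11! = 39916800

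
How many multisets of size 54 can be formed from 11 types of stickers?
C(54+11-1, 11-1) = C(64, 10) = 151473214816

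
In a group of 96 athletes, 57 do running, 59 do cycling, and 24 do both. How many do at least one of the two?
|A∪B| = |A| + |B| - |A∩B| = 57 + 59 - 24 = 92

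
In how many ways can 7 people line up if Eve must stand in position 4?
Fix one position: (7-1)! = 720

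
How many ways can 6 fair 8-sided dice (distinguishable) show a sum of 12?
Coefficient of x^12 in (x + x² + ... + x^8)^6. By inclusion-exclusion on dice exceeding 8: Σ_j (-1)^j C(6,j)·C(12-1-8j, 5) = C(6,0)·C(11,5) = 1·462 = 462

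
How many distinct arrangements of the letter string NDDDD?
5! / (4! × 1!) = 5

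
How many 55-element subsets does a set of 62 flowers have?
C(62,55) = 62!/(55!×7!) = 491796152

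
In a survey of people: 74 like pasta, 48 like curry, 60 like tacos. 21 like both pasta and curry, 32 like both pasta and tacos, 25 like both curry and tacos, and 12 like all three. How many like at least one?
|A∪B∪C| = 74+48+60-21-32-25+12 = 116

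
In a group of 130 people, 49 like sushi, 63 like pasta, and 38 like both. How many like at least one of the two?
|A∪B| = |A| + |B| - |A∩B| = 49 + 63 - 38 = 74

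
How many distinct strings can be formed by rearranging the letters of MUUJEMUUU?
9! / (5! × 1! × 2! × 1!) = 1512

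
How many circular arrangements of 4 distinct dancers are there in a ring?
Circular: fix one position, arrange the rest. (4-1)! = 6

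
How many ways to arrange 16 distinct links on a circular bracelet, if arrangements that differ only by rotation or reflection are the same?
(16-1)!/2 = 1307674368000/2 = 653837184000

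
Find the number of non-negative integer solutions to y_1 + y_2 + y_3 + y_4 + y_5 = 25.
C(25+5-1, 5-1) = C(29, 4) = 23751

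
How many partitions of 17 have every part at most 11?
Let r_j(i) = number of partitions of i into parts ≤ j, for i = 0..17. r_1(i) = 1 for all i; r_j(i) = r_{j-1}(i) + r_j(i-j). Rows j = 2..11: ≤2: 1 1 2 2 3 3 4 4 5 5 6 6 7 7 8 8 9 9; ≤3: 1 1 2 3 4 5 7 8 10 12 14 16 19 21 24 27 30 33; ≤4: 1 1 2 3 5 6 9 11 15 18 23 27 34 39 47 54 64 72; ≤5: 1 1 2 3 5 7 10 13 18 23 30 37 47 57 70 84 101 119; ≤6: 1 1 2 3 5 7 11 14 20 26 35 44 58 71 90 110 136 163; ≤7: 1 1 2 3 5 7 11 15 21 28 38 49 65 82 105 131 164 201; ≤8: 1 1 2 3 5 7 11 15 22 29 40 52 70 89 116 146 186 230; ≤9: 1 1 2 3 5 7 11 15 22 30 41 54 73 94 123 157 201 252; ≤10: 1 1 2 3 5 7 11 15 22 30 42 55 75 97 128 164 212 267; ≤11: 1 1 2 3 5 7 11 15 22 30 42 56 76 99 131 169 219 278. r_11(17) = 278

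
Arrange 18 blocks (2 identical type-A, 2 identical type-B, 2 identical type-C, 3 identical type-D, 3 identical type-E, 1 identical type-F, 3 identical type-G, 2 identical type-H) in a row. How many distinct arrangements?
18! / (2! × 2! × 2! × 3! × 3! × 1! × 3! × 2!) = 1852538688000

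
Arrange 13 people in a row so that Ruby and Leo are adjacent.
Treat as block: (13-1)! × 2! = 479001600 × 2 = 958003200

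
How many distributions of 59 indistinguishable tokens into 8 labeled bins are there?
C(59+8-1, 8-1) = C(66, 7) = 778789440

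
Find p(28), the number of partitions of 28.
Pentagonal recurrence p(n) = p(n-1) + p(n-2) - p(n-5) - p(n-7) + p(n-12) + p(n-15) - ... gives p(0..27) = 1, 1, 2, 3, 5, 7, 11, 15, 22, 30, 42, 56, 77, 101, 135, 176, 231, 297, 385, 490, 627, 792, 1002, 1255, 1575, 1958, 2436, 3010. p(28) = p(27) + p(26) - p(23) - p(21) + p(16) + p(13) - p(6) - p(2) = 3010 + 2436 - 1255 - 792 + 231 + 101 - 11 - 2 = 3718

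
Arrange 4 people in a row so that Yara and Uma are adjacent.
Treat as block: (4-1)! × 2! = 6 × 2 = 12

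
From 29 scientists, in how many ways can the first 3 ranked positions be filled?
P(29,3) = 29!/(29-3)! = 21924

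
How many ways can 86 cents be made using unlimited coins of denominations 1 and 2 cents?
Coefficient of x^86 in 1/(1-x^1) · 1/(1-x^2). Use j coins of 2 for j = 0..⌊86/2⌋ = 43, the rest in 1s: 43 + 1 = 44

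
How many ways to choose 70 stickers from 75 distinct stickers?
C(75,70) = 75!/(70!×5!) = 17259390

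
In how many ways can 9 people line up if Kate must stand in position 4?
Fix one position: (9-1)! = 40320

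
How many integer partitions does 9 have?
Pentagonal recurrence p(n) = p(n-1) + p(n-2) - p(n-5) - p(n-7) + p(n-12) + p(n-15) - ... gives p(0..8) = 1, 1, 2, 3, 5, 7, 11, 15, 22. p(9) = p(8) + p(7) - p(4) - p(2) = 22 + 15 - 5 - 2 = 30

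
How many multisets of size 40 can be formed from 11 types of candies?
C(40+11-1, 11-1) = C(50, 10) = 10272278170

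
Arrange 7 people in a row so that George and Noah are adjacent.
Treat as block: (7-1)! × 2! = 720 × 2 = 1440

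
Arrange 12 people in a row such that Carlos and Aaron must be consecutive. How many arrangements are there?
Treat the 2 as one block: (12-2+1)! × 2! = 39916800 × 2 = 79833600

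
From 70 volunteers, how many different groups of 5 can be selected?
C(70,5) = 70!/(5!×65!) = 12103014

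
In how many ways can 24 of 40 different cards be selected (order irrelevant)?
C(40,24) = 40!/(24!×16!) = 62852101650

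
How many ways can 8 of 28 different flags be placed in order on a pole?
P(28,8) = 28!/(28-8)! = 125318793600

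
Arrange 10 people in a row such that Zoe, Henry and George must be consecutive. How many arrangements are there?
Treat the 3 as one block: (10-3+1)! × 3! = 40320 × 6 = 241920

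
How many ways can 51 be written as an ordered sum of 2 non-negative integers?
C(51+2-1, 2-1) = C(52, 1) = 52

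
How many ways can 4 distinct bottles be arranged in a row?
4! = 24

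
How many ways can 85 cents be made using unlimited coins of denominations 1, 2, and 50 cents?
Coefficient of x^85 in 1/(1-x^1) · 1/(1-x^2) · 1/(1-x^50). Case on j = number of 50-cent coins (j = 0..1); remainder r = 85 - 50j is made from {1,2} in ⌊r/2⌋+1 ways. r = 85, 35 → 43 + 18 = 61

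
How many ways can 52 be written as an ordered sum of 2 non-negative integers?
C(52+2-1, 2-1) = C(53, 1) = 53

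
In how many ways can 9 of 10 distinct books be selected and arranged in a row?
P(10,9) = 10!/(10-9)! = 3628800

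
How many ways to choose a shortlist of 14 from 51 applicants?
C(51,14) = 51!/(14!×37!) = 1292706174900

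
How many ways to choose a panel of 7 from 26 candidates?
C(26,7) = 26!/(7!×19!) = 657800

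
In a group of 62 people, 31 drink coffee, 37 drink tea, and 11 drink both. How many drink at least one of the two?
|A∪B| = |A| + |B| - |A∩B| = 31 + 37 - 11 = 57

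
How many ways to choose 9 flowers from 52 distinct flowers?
C(52,9) = 52!/(9!×43!) = 3679075400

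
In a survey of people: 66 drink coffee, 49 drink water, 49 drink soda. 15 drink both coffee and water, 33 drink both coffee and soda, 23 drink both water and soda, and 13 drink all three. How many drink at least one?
|A∪B∪C| = 66+49+49-15-33-23+13 = 106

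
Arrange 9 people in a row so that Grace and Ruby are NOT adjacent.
Total - adjacent = 9! - (9-1)!×2 = 362880 - 80640 = 282240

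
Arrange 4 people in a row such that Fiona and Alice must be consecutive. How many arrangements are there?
Treat the 2 as one block: (4-2+1)! × 2! = 6 × 2 = 12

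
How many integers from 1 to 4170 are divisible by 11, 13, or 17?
⌊4170/11⌋+⌊4170/13⌋+⌊4170/17⌋ - ⌊4170/143⌋-⌊4170/187⌋-⌊4170/221⌋ + ⌊4170/2431⌋ = 379+320+245 - 29-22-18 + 1 = 876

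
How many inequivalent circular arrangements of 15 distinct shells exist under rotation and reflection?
(15-1)!/2 = 87178291200/2 = 43589145600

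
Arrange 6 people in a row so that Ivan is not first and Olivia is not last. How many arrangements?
By inclusion-exclusion: 6! - 2×(6-1)! + (6-2)! = 720 - 240 + 24 = 504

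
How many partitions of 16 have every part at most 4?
Let r_j(i) = number of partitions of i into parts ≤ j, for i = 0..16. r_1(i) = 1 for all i; r_j(i) = r_{j-1}(i) + r_j(i-j). Rows j = 2..4: ≤2: 1 1 2 2 3 3 4 4 5 5 6 6 7 7 8 8 9; ≤3: 1 1 2 3 4 5 7 8 10 12 14 16 19 21 24 27 30; ≤4: 1 1 2 3 5 6 9 11 15 18 23 27 34 39 47 54 64. r_4(16) = 64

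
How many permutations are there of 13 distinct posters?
13! = 6227020800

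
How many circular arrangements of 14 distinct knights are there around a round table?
Circular: fix one position, arrange the rest. (14-1)! = 6227020800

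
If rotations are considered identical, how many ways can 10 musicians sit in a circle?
Circular: fix one position, arrange the rest. (10-1)! = 362880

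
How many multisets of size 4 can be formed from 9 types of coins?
C(4+9-1, 9-1) = C(12, 8) = 495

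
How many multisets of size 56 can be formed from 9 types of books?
C(56+9-1, 9-1) = C(64, 8) = 4426165368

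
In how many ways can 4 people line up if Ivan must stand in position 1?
Fix one position: (4-1)! = 6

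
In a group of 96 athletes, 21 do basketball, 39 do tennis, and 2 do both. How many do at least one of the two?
|A∪B| = |A| + |B| - |A∩B| = 21 + 39 - 2 = 58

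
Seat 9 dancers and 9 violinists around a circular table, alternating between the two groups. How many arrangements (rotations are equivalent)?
Fix one of the dancers: (9-1)! ways for the remaining dancers, × 9! ways for the violinists = 40320 × 362880 = 14631321600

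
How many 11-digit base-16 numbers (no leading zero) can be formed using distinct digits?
First digit: 15 choices (nonzero). Then descending: 15 × 15 × 14 × 13 × 12 × 11 × 10 × 9 × 8 × 7 × 6 = 163459296000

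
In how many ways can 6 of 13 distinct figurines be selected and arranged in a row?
P(13,6) = 13!/(13-6)! = 1235520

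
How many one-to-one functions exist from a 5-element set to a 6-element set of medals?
P(6,5) = 6!/(6-5)! = 720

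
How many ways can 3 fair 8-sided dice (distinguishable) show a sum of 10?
Coefficient of x^10 in (x + x² + ... + x^8)^3. By inclusion-exclusion on dice exceeding 8: Σ_j (-1)^j C(3,j)·C(10-1-8j, 2) = C(3,0)·C(9,2) = 1·36 = 36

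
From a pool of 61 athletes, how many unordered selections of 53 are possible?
C(61,53) = 61!/(53!×8!) = 2944827765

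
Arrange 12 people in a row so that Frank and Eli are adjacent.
Treat as block: (12-1)! × 2! = 39916800 × 2 = 79833600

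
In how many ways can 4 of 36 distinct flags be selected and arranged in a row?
P(36,4) = 36!/(36-4)! = 1413720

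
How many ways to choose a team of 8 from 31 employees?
C(31,8) = 31!/(8!×23!) = 7888725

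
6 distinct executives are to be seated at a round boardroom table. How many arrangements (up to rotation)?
Circular: fix one position, arrange the rest. (6-1)! = 120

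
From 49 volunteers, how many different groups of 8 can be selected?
C(49,8) = 49!/(8!×41!) = 450978066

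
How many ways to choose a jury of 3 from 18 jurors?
C(18,3) = 18!/(3!×15!) = 816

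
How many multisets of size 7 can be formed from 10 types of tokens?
C(7+10-1, 10-1) = C(16, 9) = 11440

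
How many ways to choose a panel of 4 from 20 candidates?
C(20,4) = 20!/(4!×16!) = 4845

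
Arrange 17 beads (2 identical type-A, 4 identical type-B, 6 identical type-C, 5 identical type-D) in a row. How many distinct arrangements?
17! / (2! × 4! × 6! × 5!) = 85765680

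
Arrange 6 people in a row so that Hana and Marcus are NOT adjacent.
Total - adjacent = 6! - (6-1)!×2 = 720 - 240 = 480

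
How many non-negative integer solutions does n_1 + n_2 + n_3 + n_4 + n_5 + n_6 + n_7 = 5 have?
C(5+7-1, 7-1) = C(11, 6) = 462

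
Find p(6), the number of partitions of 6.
Pentagonal recurrence p(n) = p(n-1) + p(n-2) - p(n-5) - p(n-7) + p(n-12) + p(n-15) - ... gives p(0..5) = 1, 1, 2, 3, 5, 7. p(6) = p(5) + p(4) - p(1) = 7 + 5 - 1 = 11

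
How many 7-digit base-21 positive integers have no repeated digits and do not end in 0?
Last digit: 20 nonzero choices. First digit: 19 (nonzero, ≠last). Middle 5: P(19,5) = 1395360. Total = 530236800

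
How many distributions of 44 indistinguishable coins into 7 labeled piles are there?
C(44+7-1, 7-1) = C(50, 6) = 15890700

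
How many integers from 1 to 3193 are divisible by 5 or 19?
⌊3193/5⌋ + ⌊3193/19⌋ - ⌊3193/95⌋ = 638 + 168 - 33 = 773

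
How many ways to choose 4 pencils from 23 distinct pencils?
C(23,4) = 23!/(4!×19!) = 8855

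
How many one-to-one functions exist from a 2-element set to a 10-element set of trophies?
P(10,2) = 10!/(10-2)! = 90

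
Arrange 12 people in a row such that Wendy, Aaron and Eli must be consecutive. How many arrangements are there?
Treat the 3 as one block: (12-3+1)! × 3! = 3628800 × 6 = 21772800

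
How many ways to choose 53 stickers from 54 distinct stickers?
C(54,53) = 54!/(53!×1!) = 54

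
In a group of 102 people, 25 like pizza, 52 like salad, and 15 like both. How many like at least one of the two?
|A∪B| = |A| + |B| - |A∩B| = 25 + 52 - 15 = 62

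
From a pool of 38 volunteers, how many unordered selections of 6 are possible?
C(38,6) = 38!/(6!×32!) = 2760681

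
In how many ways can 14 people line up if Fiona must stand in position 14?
Fix one position: (14-1)! = 6227020800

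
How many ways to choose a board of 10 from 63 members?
C(63,10) = 63!/(10!×53!) = 127805525001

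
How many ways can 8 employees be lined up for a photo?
8! = 40320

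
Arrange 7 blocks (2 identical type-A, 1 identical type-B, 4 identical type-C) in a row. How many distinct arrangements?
7! / (2! × 1! × 4!) = 105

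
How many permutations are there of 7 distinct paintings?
7! = 5040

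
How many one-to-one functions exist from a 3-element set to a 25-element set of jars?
P(25,3) = 25!/(25-3)! = 13800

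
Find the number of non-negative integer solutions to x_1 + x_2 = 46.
C(46+2-1, 2-1) = C(47, 1) = 47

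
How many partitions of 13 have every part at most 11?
Let r_j(i) = number of partitions of i into parts ≤ j, for i = 0..13. r_1(i) = 1 for all i; r_j(i) = r_{j-1}(i) + r_j(i-j). Rows j = 2..11: ≤2: 1 1 2 2 3 3 4 4 5 5 6 6 7 7; ≤3: 1 1 2 3 4 5 7 8 10 12 14 16 19 21; ≤4: 1 1 2 3 5 6 9 11 15 18 23 27 34 39; ≤5: 1 1 2 3 5 7 10 13 18 23 30 37 47 57; ≤6: 1 1 2 3 5 7 11 14 20 26 35 44 58 71; ≤7: 1 1 2 3 5 7 11 15 21 28 38 49 65 82; ≤8: 1 1 2 3 5 7 11 15 22 29 40 52 70 89; ≤9: 1 1 2 3 5 7 11 15 22 30 41 54 73 94; ≤10: 1 1 2 3 5 7 11 15 22 30 42 55 75 97; ≤11: 1 1 2 3 5 7 11 15 22 30 42 56 76 99. r_11(13) = 99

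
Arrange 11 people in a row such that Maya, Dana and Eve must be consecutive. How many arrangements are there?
Treat the 3 as one block: (11-3+1)! × 3! = 362880 × 6 = 2177280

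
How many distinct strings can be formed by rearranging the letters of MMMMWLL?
7! / (4! × 1! × 2!) = 105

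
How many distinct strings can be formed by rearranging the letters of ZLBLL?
5! / (1! × 1! × 3!) = 20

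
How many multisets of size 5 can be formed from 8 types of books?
C(5+8-1, 8-1) = C(12, 7) = 792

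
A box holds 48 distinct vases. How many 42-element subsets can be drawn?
C(48,42) = 48!/(42!×6!) = 12271512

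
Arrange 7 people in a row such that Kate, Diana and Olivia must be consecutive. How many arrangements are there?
Treat the 3 as one block: (7-3+1)! × 3! = 120 × 6 = 720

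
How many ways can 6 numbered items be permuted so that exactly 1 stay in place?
Choose the 1 fixed point C(6,1) = 6, derange the rest: !5 = Σ_{j=0}^{5} (-1)^j·5!/j! = 120 - 120 + 60 - 20 + 5 - 1 = 44. Product = 6 × 44 = 264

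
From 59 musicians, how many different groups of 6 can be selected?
C(59,6) = 59!/(6!×53!) = 45057474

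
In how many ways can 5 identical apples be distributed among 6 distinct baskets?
C(5+6-1, 6-1) = C(10, 5) = 252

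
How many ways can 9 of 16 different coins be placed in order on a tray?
P(16,9) = 16!/(16-9)! = 4151347200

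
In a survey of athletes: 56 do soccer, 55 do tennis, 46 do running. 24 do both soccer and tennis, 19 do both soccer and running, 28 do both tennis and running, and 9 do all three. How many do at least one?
|A∪B∪C| = 56+55+46-24-19-28+9 = 95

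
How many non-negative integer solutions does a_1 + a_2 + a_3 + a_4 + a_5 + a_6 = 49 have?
C(49+6-1, 6-1) = C(54, 5) = 3162510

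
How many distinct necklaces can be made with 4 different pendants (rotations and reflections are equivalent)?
(4-1)!/2 = 6/2 = 3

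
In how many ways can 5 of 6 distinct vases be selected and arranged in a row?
P(6,5) = 6!/(6-5)! = 720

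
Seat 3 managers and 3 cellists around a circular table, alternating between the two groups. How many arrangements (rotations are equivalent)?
Fix one of the managers: (3-1)! ways for the remaining managers, × 3! ways for the cellists = 2 × 6 = 12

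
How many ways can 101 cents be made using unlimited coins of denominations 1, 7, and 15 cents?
Coefficient of x^101 in 1/(1-x^1) · 1/(1-x^7) · 1/(1-x^15). Case on j = number of 15-cent coins (j = 0..6); remainder r = 101 - 15j is made from {1,7} in ⌊r/7⌋+1 ways. r = 101, 86, 71, 56, 41, 26, 11 → 15 + 13 + 11 + 9 + 6 + 4 + 2 = 60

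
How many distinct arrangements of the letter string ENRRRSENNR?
10! / (1! × 4! × 2! × 3!) = 12600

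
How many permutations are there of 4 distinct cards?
4! = 24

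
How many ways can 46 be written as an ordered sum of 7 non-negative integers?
C(46+7-1, 7-1) = C(52, 6) = 20358520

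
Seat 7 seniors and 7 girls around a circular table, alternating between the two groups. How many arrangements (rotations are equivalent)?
Fix one of the seniors: (7-1)! ways for the remaining seniors, × 7! ways for the girls = 720 × 5040 = 3628800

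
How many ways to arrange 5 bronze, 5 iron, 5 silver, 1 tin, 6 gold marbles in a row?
22! / (5! × 5! × 5! × 1! × 6!) = 903421366848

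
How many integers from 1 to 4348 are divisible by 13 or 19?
⌊4348/13⌋ + ⌊4348/19⌋ - ⌊4348/247⌋ = 334 + 228 - 17 = 545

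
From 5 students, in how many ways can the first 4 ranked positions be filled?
P(5,4) = 5!/(5-4)! = 120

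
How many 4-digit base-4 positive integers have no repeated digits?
First digit: 3 choices (nonzero). Then descending: 3 × 3 × 2 × 1 = 18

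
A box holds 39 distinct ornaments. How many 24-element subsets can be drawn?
C(39,24) = 39!/(24!×15!) = 25140840660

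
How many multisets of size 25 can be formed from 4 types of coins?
C(25+4-1, 4-1) = C(28, 3) = 3276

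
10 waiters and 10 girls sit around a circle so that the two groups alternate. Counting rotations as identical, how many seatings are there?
Fix one of the waiters: (10-1)! ways for the remaining waiters, × 10! ways for the girls = 362880 × 3628800 = 1316818944000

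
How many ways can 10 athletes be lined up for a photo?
10! = 3628800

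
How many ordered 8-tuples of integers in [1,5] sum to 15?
Coefficient of x^15 in (x + x² + ... + x^5)^8. By inclusion-exclusion on dice exceeding 5: Σ_j (-1)^j C(8,j)·C(15-1-5j, 7) = C(8,0)·C(14,7) - C(8,1)·C(9,7) = 1·3432 - 8·36 = 3144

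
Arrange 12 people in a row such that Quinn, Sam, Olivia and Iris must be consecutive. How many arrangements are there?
Treat the 4 as one block: (12-4+1)! × 4! = 362880 × 24 = 8709120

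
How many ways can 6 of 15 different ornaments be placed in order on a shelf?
P(15,6) = 15!/(15-6)! = 3603600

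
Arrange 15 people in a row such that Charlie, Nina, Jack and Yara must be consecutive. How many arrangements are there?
Treat the 4 as one block: (15-4+1)! × 4! = 479001600 × 24 = 11496038400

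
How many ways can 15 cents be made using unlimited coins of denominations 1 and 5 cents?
Coefficient of x^15 in 1/(1-x^1) · 1/(1-x^5). Use j coins of 5 for j = 0..⌊15/5⌋ = 3, the rest in 1s: 3 + 1 = 4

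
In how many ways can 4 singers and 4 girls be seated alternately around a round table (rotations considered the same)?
Fix one of the singers: (4-1)! ways for the remaining singers, × 4! ways for the girls = 6 × 24 = 144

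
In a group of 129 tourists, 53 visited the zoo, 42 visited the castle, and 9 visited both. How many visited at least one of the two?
|A∪B| = |A| + |B| - |A∩B| = 53 + 42 - 9 = 86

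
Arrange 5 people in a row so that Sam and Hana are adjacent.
Treat as block: (5-1)! × 2! = 24 × 2 = 48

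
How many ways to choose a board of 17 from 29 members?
C(29,17) = 29!/(17!×12!) = 51895935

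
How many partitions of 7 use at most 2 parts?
By conjugation, equals partitions of 7 into parts ≤ 2. Let r_j(i) = number of partitions of i into parts ≤ j, for i = 0..7. r_1(i) = 1 for all i; r_j(i) = r_{j-1}(i) + r_j(i-j). Rows j = 2..2: ≤2: 1 1 2 2 3 3 4 4. r_2(7) = 4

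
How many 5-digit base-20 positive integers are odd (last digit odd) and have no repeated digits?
Last∈{1,3,5,7,9,11,13,15,17,19}. Last=0: 0. Last nonzero: 10×18×P(18,3) = 881280. Total = 881280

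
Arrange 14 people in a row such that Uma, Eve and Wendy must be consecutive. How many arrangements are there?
Treat the 3 as one block: (14-3+1)! × 3! = 479001600 × 6 = 2874009600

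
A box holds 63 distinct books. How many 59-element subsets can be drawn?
C(63,59) = 63!/(59!×4!) = 595665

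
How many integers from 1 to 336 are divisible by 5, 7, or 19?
⌊336/5⌋+⌊336/7⌋+⌊336/19⌋ - ⌊336/35⌋-⌊336/95⌋-⌊336/133⌋ + ⌊336/665⌋ = 67+48+17 - 9-3-2 + 0 = 118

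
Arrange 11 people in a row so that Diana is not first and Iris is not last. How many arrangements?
By inclusion-exclusion: 11! - 2×(11-1)! + (11-2)! = 39916800 - 7257600 + 362880 = 33022080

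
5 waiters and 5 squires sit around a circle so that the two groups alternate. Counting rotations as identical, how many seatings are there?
Fix one of the waiters: (5-1)! ways for the remaining waiters, × 5! ways for the squires = 24 × 120 = 2880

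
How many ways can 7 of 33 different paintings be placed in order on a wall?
P(33,7) = 33!/(33-7)! = 21531121920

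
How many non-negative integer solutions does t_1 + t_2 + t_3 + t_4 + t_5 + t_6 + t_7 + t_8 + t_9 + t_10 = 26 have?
C(26+10-1, 10-1) = C(35, 9) = 70607460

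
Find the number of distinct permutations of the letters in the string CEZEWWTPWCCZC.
13! / (2! × 1! × 2! × 1! × 4! × 3!) = 10810800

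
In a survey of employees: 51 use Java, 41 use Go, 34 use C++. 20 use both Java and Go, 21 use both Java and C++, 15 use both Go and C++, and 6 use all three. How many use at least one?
|A∪B∪C| = 51+41+34-20-21-15+6 = 76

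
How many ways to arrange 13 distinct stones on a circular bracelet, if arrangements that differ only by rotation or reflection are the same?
(13-1)!/2 = 479001600/2 = 239500800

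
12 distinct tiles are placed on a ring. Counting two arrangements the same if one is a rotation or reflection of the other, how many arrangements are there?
(12-1)!/2 = 39916800/2 = 19958400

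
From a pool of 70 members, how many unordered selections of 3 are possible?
C(70,3) = 70!/(3!×67!) = 54740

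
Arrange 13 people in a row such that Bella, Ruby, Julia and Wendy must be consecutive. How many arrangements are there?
Treat the 4 as one block: (13-4+1)! × 4! = 3628800 × 24 = 87091200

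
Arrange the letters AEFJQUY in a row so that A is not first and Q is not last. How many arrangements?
By inclusion-exclusion: 7! - 2×(7-1)! + (7-2)! = 5040 - 1440 + 120 = 3720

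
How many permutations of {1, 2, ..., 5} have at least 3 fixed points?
Exactly j fixed points: C(5,j)·!(5-j); sum over j ≥ 3 (derangement numbers via !m = (m-1)·(!(m-1) + !(m-2)): !0..!2 = 1, 0, 1). Σ_{j=3}^{5} C(5,j)·!(5-j) = C(5,3)·!2 + C(5,4)·!1 + C(5,5)·!0 = 10·1 + 5·0 + 1·1 = 11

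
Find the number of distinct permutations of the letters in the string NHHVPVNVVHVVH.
13! / (1! × 2! × 6! × 4!) = 180180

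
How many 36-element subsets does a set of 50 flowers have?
C(50,36) = 50!/(36!×14!) = 937845656300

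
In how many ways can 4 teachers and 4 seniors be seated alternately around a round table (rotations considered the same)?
Fix one of the teachers: (4-1)! ways for the remaining teachers, × 4! ways for the seniors = 6 × 24 = 144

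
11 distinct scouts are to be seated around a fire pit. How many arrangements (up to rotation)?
Circular: fix one position, arrange the rest. (11-1)! = 3628800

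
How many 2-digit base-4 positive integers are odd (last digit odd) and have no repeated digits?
Last∈{1,3}. Last=0: 0. Last nonzero: 2×2×P(2,0) = 4. Total = 4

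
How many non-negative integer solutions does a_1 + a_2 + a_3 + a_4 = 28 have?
C(28+4-1, 4-1) = C(31, 3) = 4495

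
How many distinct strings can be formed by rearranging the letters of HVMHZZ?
6! / (1! × 2! × 2! × 1!) = 180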